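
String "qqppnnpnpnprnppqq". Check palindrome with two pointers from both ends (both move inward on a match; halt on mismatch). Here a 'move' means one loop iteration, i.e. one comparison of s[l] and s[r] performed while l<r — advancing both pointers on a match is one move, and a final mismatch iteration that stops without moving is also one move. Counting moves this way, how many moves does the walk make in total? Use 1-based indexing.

6 moves

[1,17] 'q'=='q' → l++,r--
[2,16] 'q'=='q' → l++,r--
[3,15] 'p'=='p' → l++,r--
[4,14] 'p'=='p' → l++,r--
[5,13] 'n'=='n' → l++,r--
[6,12] 'n'!='r' → stop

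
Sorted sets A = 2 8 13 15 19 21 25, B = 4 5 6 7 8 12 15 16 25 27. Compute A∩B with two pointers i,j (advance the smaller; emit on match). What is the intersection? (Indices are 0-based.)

intersection = [8, 15, 25]

[i=0,j=0] 2<4 → i++
[i=1,j=0] 8>4 → j++
[i=1,j=1] 8>5 → j++
[i=1,j=2] 8>6 → j++
[i=1,j=3] 8>7 → j++
[i=1,j=4] 8==8 emit → i++,j++
[i=2,j=5] 13>12 → j++
[i=2,j=6] 13<15 → i++
[i=3,j=6] 15==15 emit → i++,j++
[i=4,j=7] 19>16 → j++
[i=4,j=8] 19<25 → i++
[i=5,j=8] 21<25 → i++
[i=6,j=8] 25==25 emit → i++,j++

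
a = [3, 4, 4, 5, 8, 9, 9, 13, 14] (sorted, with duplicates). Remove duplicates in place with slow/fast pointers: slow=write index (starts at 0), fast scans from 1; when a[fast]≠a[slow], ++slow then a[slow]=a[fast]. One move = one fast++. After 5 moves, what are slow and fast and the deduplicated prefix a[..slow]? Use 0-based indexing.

(s=0,f=1) a[fast]=4≠a[slow]=3 write a[1]=4 → slow++,fast++
(s=1,f=2) a[fast]=4=a[slow] dup → fast++
(s=1,f=3) a[fast]=5≠a[slow]=4 write a[2]=5 → slow++,fast++
(s=2,f=4) a[fast]=8≠a[slow]=5 write a[3]=8 → slow++,fast++
(s=3,f=5) a[fast]=9≠a[slow]=8 write a[4]=9 → slow++,fast++

slow=4, fast=6, prefix=[3, 4, 5, 8, 9]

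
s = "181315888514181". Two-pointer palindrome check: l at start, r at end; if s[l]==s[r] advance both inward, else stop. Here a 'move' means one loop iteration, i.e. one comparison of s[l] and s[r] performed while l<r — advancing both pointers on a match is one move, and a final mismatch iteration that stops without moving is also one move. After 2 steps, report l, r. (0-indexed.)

l=2, r=12

l=0 r=14: '1'=='1', l++,r--
l=1 r=13: '8'=='8', l++,r--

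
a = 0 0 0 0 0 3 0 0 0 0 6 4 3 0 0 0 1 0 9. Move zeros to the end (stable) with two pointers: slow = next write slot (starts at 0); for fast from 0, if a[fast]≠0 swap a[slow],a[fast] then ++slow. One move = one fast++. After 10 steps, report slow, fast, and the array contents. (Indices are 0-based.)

slow=1, fast=10, a=[3, 0, 0, 0, 0, 0, 0, 0, 0, 0, 6, 4, 3, 0, 0, 0, 1, 0, 9]

(s=0,f=0) a[fast]=0 → fast++
(s=0,f=1) a[fast]=0 → fast++
(s=0,f=2) a[fast]=0 → fast++
(s=0,f=3) a[fast]=0 → fast++
(s=0,f=4) a[fast]=0 → fast++
(s=0,f=5) a[fast]=3≠0 swap→a[0]=3 → slow++,fast++
(s=1,f=6) a[fast]=0 → fast++
(s=1,f=7) a[fast]=0 → fast++
(s=1,f=8) a[fast]=0 → fast++
(s=1,f=9) a[fast]=0 → fast++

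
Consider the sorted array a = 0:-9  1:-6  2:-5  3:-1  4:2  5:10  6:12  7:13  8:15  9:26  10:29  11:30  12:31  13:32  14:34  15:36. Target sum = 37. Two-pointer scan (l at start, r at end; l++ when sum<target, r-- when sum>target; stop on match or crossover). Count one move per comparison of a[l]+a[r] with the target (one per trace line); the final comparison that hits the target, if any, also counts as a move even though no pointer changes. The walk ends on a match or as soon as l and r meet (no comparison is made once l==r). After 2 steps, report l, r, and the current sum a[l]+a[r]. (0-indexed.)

l=2, r=15, sum=31

l=0 r=15: -9+36=27 <37, l++
l=1 r=15: -6+36=30 <37, l++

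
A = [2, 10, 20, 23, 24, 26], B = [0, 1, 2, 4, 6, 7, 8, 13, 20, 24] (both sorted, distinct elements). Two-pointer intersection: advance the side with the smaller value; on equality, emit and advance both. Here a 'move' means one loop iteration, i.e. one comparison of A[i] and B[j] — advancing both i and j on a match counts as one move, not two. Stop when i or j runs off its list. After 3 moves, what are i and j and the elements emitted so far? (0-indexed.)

i=0 j=0: 2>0, j++
i=0 j=1: 2>1, j++
i=0 j=2: 2==2 emit, i++,j++

i=1, j=3, emitted=[2]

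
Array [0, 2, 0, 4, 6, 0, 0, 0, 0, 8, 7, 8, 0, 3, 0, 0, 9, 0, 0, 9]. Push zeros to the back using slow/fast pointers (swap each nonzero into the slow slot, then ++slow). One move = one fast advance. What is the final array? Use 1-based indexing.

[2, 4, 6, 8, 7, 8, 3, 9, 9, 0, 0, 0, 0, 0, 0, 0, 0, 0, 0, 0]

(s=1,f=1) a[fast]=0 → fast++
(s=1,f=2) a[fast]=2≠0 swap→a[1]=2 → slow++,fast++
(s=2,f=3) a[fast]=0 → fast++
(s=2,f=4) a[fast]=4≠0 swap→a[2]=4 → slow++,fast++
(s=3,f=5) a[fast]=6≠0 swap→a[3]=6 → slow++,fast++
(s=4,f=6) a[fast]=0 → fast++
(s=4,f=7) a[fast]=0 → fast++
(s=4,f=8) a[fast]=0 → fast++
(s=4,f=9) a[fast]=0 → fast++
(s=4,f=10) a[fast]=8≠0 swap→a[4]=8 → slow++,fast++
(s=5,f=11) a[fast]=7≠0 swap→a[5]=7 → slow++,fast++
(s=6,f=12) a[fast]=8≠0 swap→a[6]=8 → slow++,fast++
(s=7,f=13) a[fast]=0 → fast++
(s=7,f=14) a[fast]=3≠0 swap→a[7]=3 → slow++,fast++
(s=8,f=15) a[fast]=0 → fast++
(s=8,f=16) a[fast]=0 → fast++
(s=8,f=17) a[fast]=9≠0 swap→a[8]=9 → slow++,fast++
(s=9,f=18) a[fast]=0 → fast++
(s=9,f=19) a[fast]=0 → fast++
(s=9,f=20) a[fast]=9≠0 swap→a[9]=9 → slow++,fast++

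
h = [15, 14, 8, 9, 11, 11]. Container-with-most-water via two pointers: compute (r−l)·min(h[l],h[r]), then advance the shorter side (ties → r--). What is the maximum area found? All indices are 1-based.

l=1 r=6: min(15,11)*5=55 best=55 *, r--
l=1 r=5: min(15,11)*4=44 best=55, r--
l=1 r=4: min(15,9)*3=27 best=55, r--
l=1 r=3: min(15,8)*2=16 best=55, r--
l=1 r=2: min(15,14)*1=14 best=55, r--

max area = 55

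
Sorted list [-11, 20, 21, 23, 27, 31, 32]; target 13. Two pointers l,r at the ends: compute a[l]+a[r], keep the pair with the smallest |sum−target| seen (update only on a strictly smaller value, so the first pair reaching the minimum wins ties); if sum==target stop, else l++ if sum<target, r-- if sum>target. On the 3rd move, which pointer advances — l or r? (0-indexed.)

r

l=0 r=6: -11+32=21 d=8 *, r--
l=0 r=5: -11+31=20 d=7 *, r--
l=0 r=4: -11+27=16 d=3 *, r--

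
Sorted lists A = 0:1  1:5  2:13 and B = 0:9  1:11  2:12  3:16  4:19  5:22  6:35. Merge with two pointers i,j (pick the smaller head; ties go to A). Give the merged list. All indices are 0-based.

i=0 j=0: A[i]=1<=B[j]=9 take 1, i++
i=1 j=0: A[i]=5<=B[j]=9 take 5, i++
i=2 j=0: A[i]=13>B[j]=9 take 9, j++
i=2 j=1: A[i]=13>B[j]=11 take 11, j++
i=2 j=2: A[i]=13>B[j]=12 take 12, j++
i=2 j=3: A[i]=13<=B[j]=16 take 13, i++
i=3 j=3: A done, take B[j]=16, j++
i=3 j=4: A done, take B[j]=19, j++
i=3 j=5: A done, take B[j]=22, j++
i=3 j=6: A done, take B[j]=35, j++

[1, 5, 9, 11, 12, 13, 16, 19, 22, 35]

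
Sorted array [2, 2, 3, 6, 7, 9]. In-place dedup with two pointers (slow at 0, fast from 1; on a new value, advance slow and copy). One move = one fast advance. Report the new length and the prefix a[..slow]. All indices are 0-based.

(s=0,f=1) a[fast]=2=a[slow] dup → fast++
(s=0,f=2) a[fast]=3≠a[slow]=2 write a[1]=3 → slow++,fast++
(s=1,f=3) a[fast]=6≠a[slow]=3 write a[2]=6 → slow++,fast++
(s=2,f=4) a[fast]=7≠a[slow]=6 write a[3]=7 → slow++,fast++
(s=3,f=5) a[fast]=9≠a[slow]=7 write a[4]=9 → slow++,fast++

length 5; prefix = [2, 3, 6, 7, 9]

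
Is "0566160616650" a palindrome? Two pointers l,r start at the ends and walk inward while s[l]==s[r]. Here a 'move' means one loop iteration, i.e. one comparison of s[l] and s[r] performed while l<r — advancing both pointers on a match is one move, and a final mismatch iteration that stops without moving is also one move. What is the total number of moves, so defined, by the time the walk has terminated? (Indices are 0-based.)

6 moves

l=0 r=12: '0'=='0', l++,r--
l=1 r=11: '5'=='5', l++,r--
l=2 r=10: '6'=='6', l++,r--
l=3 r=9: '6'=='6', l++,r--
l=4 r=8: '1'=='1', l++,r--
l=5 r=7: '6'=='6', l++,r--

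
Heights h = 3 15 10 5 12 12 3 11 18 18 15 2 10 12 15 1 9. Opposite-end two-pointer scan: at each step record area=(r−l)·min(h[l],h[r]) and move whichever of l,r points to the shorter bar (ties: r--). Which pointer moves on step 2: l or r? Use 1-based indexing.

[1,17] min(3,9)*16=48 best=48 * → l++
[2,17] min(15,9)*15=135 best=135 * → r--

r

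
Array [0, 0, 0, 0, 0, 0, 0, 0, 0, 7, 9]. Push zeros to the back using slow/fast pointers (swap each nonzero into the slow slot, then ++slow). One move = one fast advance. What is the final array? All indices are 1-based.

(s=1,f=1) a[fast]=0 → fast++
(s=1,f=2) a[fast]=0 → fast++
(s=1,f=3) a[fast]=0 → fast++
(s=1,f=4) a[fast]=0 → fast++
(s=1,f=5) a[fast]=0 → fast++
(s=1,f=6) a[fast]=0 → fast++
(s=1,f=7) a[fast]=0 → fast++
(s=1,f=8) a[fast]=0 → fast++
(s=1,f=9) a[fast]=0 → fast++
(s=1,f=10) a[fast]=7≠0 swap→a[1]=7 → slow++,fast++
(s=2,f=11) a[fast]=9≠0 swap→a[2]=9 → slow++,fast++

[7, 9, 0, 0, 0, 0, 0, 0, 0, 0, 0]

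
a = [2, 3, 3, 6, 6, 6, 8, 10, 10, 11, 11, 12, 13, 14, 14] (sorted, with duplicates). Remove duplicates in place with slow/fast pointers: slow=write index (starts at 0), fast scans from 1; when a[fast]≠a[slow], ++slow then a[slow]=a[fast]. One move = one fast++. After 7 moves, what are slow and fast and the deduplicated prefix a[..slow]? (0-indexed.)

slow=0 fast=1: a[fast]=3≠a[slow]=2 write a[1]=3, slow++,fast++
slow=1 fast=2: a[fast]=3=a[slow] dup, fast++
slow=1 fast=3: a[fast]=6≠a[slow]=3 write a[2]=6, slow++,fast++
slow=2 fast=4: a[fast]=6=a[slow] dup, fast++
slow=2 fast=5: a[fast]=6=a[slow] dup, fast++
slow=2 fast=6: a[fast]=8≠a[slow]=6 write a[3]=8, slow++,fast++
slow=3 fast=7: a[fast]=10≠a[slow]=8 write a[4]=10, slow++,fast++

slow=4, fast=8, prefix=[2, 3, 6, 8, 10]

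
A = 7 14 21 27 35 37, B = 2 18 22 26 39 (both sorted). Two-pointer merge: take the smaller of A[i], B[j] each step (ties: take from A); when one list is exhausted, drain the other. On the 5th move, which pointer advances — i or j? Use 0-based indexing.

i=0 j=0: A[i]=7>B[j]=2 take 2, j++
i=0 j=1: A[i]=7<=B[j]=18 take 7, i++
i=1 j=1: A[i]=14<=B[j]=18 take 14, i++
i=2 j=1: A[i]=21>B[j]=18 take 18, j++
i=2 j=2: A[i]=21<=B[j]=22 take 21, i++

i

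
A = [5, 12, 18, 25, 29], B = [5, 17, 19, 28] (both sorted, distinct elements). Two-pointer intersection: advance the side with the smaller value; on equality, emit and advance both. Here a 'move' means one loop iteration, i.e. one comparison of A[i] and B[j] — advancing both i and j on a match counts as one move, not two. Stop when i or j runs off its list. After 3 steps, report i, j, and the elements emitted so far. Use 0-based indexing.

i=2, j=2, emitted=[5]

i=0 j=0: 5==5 emit, i++,j++
i=1 j=1: 12<17, i++
i=2 j=1: 18>17, j++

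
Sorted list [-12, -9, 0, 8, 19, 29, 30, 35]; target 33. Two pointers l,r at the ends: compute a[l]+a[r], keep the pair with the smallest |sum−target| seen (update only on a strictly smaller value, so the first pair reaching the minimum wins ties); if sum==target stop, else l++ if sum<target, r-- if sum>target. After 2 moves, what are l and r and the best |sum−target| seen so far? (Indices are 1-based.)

[1,8] -12+35=23 d=10 * → l++
[2,8] -9+35=26 d=7 * → l++

l=3, r=8, best |Δ|=7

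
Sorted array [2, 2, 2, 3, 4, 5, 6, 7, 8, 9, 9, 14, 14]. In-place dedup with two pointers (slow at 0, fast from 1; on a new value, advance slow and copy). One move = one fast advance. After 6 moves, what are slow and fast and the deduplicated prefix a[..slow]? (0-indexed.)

(s=0,f=1) a[fast]=2=a[slow] dup → fast++
(s=0,f=2) a[fast]=2=a[slow] dup → fast++
(s=0,f=3) a[fast]=3≠a[slow]=2 write a[1]=3 → slow++,fast++
(s=1,f=4) a[fast]=4≠a[slow]=3 write a[2]=4 → slow++,fast++
(s=2,f=5) a[fast]=5≠a[slow]=4 write a[3]=5 → slow++,fast++
(s=3,f=6) a[fast]=6≠a[slow]=5 write a[4]=6 → slow++,fast++

slow=4, fast=7, prefix=[2, 3, 4, 5, 6]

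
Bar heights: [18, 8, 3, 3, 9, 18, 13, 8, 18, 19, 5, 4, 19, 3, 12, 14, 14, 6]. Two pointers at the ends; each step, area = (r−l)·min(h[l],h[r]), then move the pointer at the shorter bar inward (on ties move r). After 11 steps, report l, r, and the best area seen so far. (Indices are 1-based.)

[1,18] min(18,6)*17=102 best=102 * → r--
[1,17] min(18,14)*16=224 best=224 * → r--
[1,16] min(18,14)*15=210 best=224 → r--
[1,15] min(18,12)*14=168 best=224 → r--
[1,14] min(18,3)*13=39 best=224 → r--
[1,13] min(18,19)*12=216 best=224 → l++
[2,13] min(8,19)*11=88 best=224 → l++
[3,13] min(3,19)*10=30 best=224 → l++
[4,13] min(3,19)*9=27 best=224 → l++
[5,13] min(9,19)*8=72 best=224 → l++
[6,13] min(18,19)*7=126 best=224 → l++

l=7, r=13, best area=224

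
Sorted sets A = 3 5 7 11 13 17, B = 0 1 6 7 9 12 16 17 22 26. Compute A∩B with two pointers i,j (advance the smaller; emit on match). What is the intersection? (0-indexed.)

intersection = [7, 17]

i=0 j=0: 3>0, j++
i=0 j=1: 3>1, j++
i=0 j=2: 3<6, i++
i=1 j=2: 5<6, i++
i=2 j=2: 7>6, j++
i=2 j=3: 7==7 emit, i++,j++
i=3 j=4: 11>9, j++
i=3 j=5: 11<12, i++
i=4 j=5: 13>12, j++
i=4 j=6: 13<16, i++
i=5 j=6: 17>16, j++
i=5 j=7: 17==17 emit, i++,j++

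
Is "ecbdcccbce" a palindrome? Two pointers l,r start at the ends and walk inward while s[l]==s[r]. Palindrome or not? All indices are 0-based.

not a palindrome (mismatch at 3,6)

[0,9] 'e'=='e' → l++,r--
[1,8] 'c'=='c' → l++,r--
[2,7] 'b'=='b' → l++,r--
[3,6] 'd'!='c' → stop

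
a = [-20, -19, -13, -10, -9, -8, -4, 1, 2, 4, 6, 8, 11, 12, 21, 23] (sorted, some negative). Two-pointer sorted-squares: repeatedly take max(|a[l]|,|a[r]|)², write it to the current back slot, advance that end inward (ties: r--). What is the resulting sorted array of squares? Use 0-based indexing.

[1, 4, 16, 16, 36, 64, 64, 81, 100, 121, 144, 169, 361, 400, 441, 529]

l=0 r=15: |-20|<=|23| out[15]=529, r--
l=0 r=14: |-20|<=|21| out[14]=441, r--
l=0 r=13: |-20|>|12| out[13]=400, l++
l=1 r=13: |-19|>|12| out[12]=361, l++
l=2 r=13: |-13|>|12| out[11]=169, l++
l=3 r=13: |-10|<=|12| out[10]=144, r--
l=3 r=12: |-10|<=|11| out[9]=121, r--
l=3 r=11: |-10|>|8| out[8]=100, l++
l=4 r=11: |-9|>|8| out[7]=81, l++
l=5 r=11: |-8|<=|8| out[6]=64, r--
l=5 r=10: |-8|>|6| out[5]=64, l++
l=6 r=10: |-4|<=|6| out[4]=36, r--
l=6 r=9: |-4|<=|4| out[3]=16, r--
l=6 r=8: |-4|>|2| out[2]=16, l++
l=7 r=8: |1|<=|2| out[1]=4, r--
l=7 r=7: |1|<=|1| out[0]=1, r--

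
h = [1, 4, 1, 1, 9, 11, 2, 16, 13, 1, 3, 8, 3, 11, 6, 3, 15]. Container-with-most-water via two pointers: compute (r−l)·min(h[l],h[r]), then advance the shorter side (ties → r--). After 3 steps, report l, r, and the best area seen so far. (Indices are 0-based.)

l=3, r=16, best area=60

l=0 r=16: min(1,15)*16=16 best=16 *, l++
l=1 r=16: min(4,15)*15=60 best=60 *, l++
l=2 r=16: min(1,15)*14=14 best=60, l++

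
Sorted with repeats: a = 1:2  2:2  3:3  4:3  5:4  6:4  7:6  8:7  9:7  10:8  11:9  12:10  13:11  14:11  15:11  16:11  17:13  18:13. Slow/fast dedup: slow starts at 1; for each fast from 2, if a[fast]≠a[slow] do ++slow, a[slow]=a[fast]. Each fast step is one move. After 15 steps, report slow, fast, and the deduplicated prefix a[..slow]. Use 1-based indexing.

slow=1 fast=2: a[fast]=2=a[slow] dup, fast++
slow=1 fast=3: a[fast]=3≠a[slow]=2 write a[2]=3, slow++,fast++
slow=2 fast=4: a[fast]=3=a[slow] dup, fast++
slow=2 fast=5: a[fast]=4≠a[slow]=3 write a[3]=4, slow++,fast++
slow=3 fast=6: a[fast]=4=a[slow] dup, fast++
slow=3 fast=7: a[fast]=6≠a[slow]=4 write a[4]=6, slow++,fast++
slow=4 fast=8: a[fast]=7≠a[slow]=6 write a[5]=7, slow++,fast++
slow=5 fast=9: a[fast]=7=a[slow] dup, fast++
slow=5 fast=10: a[fast]=8≠a[slow]=7 write a[6]=8, slow++,fast++
slow=6 fast=11: a[fast]=9≠a[slow]=8 write a[7]=9, slow++,fast++
slow=7 fast=12: a[fast]=10≠a[slow]=9 write a[8]=10, slow++,fast++
slow=8 fast=13: a[fast]=11≠a[slow]=10 write a[9]=11, slow++,fast++
slow=9 fast=14: a[fast]=11=a[slow] dup, fast++
slow=9 fast=15: a[fast]=11=a[slow] dup, fast++
slow=9 fast=16: a[fast]=11=a[slow] dup, fast++

slow=9, fast=17, prefix=[2, 3, 4, 6, 7, 8, 9, 10, 11]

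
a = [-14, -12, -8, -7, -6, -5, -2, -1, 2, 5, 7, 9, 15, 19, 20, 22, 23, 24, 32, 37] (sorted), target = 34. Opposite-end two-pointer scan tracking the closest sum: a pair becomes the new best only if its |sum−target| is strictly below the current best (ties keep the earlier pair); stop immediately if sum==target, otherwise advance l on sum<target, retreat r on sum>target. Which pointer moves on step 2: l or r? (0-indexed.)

[0,19] -14+37=23 d=11 * → l++
[1,19] -12+37=25 d=9 * → l++

l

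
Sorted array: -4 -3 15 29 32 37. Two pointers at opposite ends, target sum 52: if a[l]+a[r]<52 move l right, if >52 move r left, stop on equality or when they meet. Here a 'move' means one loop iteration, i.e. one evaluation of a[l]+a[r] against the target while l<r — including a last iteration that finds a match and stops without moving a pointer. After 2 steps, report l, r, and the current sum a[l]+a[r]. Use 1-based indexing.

l=1 r=6: -4+37=33 <52, l++
l=2 r=6: -3+37=34 <52, l++

l=3, r=6, sum=52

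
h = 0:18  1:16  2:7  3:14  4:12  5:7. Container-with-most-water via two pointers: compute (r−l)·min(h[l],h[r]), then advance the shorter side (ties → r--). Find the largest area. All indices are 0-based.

l=0 r=5: min(18,7)*5=35 best=35 *, r--
l=0 r=4: min(18,12)*4=48 best=48 *, r--
l=0 r=3: min(18,14)*3=42 best=48, r--
l=0 r=2: min(18,7)*2=14 best=48, r--
l=0 r=1: min(18,16)*1=16 best=48, r--

max area = 48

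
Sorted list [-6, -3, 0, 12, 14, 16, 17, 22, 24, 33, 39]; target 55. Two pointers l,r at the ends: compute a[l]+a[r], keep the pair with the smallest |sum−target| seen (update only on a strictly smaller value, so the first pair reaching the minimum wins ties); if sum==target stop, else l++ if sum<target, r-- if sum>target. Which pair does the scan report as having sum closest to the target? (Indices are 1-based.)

pair (16, 39) with sum 55 (|Δ|=0)

l=1 r=11: -6+39=33 d=22 *, l++
l=2 r=11: -3+39=36 d=19 *, l++
l=3 r=11: 0+39=39 d=16 *, l++
l=4 r=11: 12+39=51 d=4 *, l++
l=5 r=11: 14+39=53 d=2 *, l++
l=6 r=11: 16+39=55 d=0 *, stop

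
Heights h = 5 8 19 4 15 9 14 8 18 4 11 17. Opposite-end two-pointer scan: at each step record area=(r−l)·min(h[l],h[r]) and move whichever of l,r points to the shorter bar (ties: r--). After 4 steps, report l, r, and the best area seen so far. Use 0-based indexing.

l=2, r=9, best area=153

l=0 r=11: min(5,17)*11=55 best=55 *, l++
l=1 r=11: min(8,17)*10=80 best=80 *, l++
l=2 r=11: min(19,17)*9=153 best=153 *, r--
l=2 r=10: min(19,11)*8=88 best=153, r--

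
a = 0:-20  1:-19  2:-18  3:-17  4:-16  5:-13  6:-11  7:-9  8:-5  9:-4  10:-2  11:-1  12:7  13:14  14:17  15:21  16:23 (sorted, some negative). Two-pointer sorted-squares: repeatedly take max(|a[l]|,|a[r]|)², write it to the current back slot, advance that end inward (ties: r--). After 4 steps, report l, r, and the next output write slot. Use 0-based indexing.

l=2, r=14, next write slot=12

[0,16] |-20|<=|23| out[16]=529 → r--
[0,15] |-20|<=|21| out[15]=441 → r--
[0,14] |-20|>|17| out[14]=400 → l++
[1,14] |-19|>|17| out[13]=361 → l++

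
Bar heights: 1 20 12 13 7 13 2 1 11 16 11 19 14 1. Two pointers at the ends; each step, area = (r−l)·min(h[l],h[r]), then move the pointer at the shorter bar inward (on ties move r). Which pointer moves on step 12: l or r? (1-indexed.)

r

l=1 r=14: min(1,1)*13=13 best=13 *, r--
l=1 r=13: min(1,14)*12=12 best=13, l++
l=2 r=13: min(20,14)*11=154 best=154 *, r--
l=2 r=12: min(20,19)*10=190 best=190 *, r--
l=2 r=11: min(20,11)*9=99 best=190, r--
l=2 r=10: min(20,16)*8=128 best=190, r--
l=2 r=9: min(20,11)*7=77 best=190, r--
l=2 r=8: min(20,1)*6=6 best=190, r--
l=2 r=7: min(20,2)*5=10 best=190, r--
l=2 r=6: min(20,13)*4=52 best=190, r--
l=2 r=5: min(20,7)*3=21 best=190, r--
l=2 r=4: min(20,13)*2=26 best=190, r--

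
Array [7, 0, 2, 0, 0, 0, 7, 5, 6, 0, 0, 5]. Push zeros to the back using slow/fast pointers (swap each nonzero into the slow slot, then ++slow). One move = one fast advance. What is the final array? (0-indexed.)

[7, 2, 7, 5, 6, 5, 0, 0, 0, 0, 0, 0]

(s=0,f=0) a[fast]=7≠0 swap→a[0]=7 → slow++,fast++
(s=1,f=1) a[fast]=0 → fast++
(s=1,f=2) a[fast]=2≠0 swap→a[1]=2 → slow++,fast++
(s=2,f=3) a[fast]=0 → fast++
(s=2,f=4) a[fast]=0 → fast++
(s=2,f=5) a[fast]=0 → fast++
(s=2,f=6) a[fast]=7≠0 swap→a[2]=7 → slow++,fast++
(s=3,f=7) a[fast]=5≠0 swap→a[3]=5 → slow++,fast++
(s=4,f=8) a[fast]=6≠0 swap→a[4]=6 → slow++,fast++
(s=5,f=9) a[fast]=0 → fast++
(s=5,f=10) a[fast]=0 → fast++
(s=5,f=11) a[fast]=5≠0 swap→a[5]=5 → slow++,fast++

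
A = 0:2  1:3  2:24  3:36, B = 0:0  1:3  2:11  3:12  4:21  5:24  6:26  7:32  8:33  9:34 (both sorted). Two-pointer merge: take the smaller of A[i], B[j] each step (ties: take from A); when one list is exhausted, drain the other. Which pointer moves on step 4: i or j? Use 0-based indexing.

[i=0,j=0] A[i]=2>B[j]=0 take 0 → j++
[i=0,j=1] A[i]=2<=B[j]=3 take 2 → i++
[i=1,j=1] A[i]=3<=B[j]=3 take 3 → i++
[i=2,j=1] A[i]=24>B[j]=3 take 3 → j++

j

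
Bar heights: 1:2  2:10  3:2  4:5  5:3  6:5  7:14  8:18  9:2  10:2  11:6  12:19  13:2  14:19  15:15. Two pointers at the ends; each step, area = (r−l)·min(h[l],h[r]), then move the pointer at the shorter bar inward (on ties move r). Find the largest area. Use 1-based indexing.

max area = 130

l=1 r=15: min(2,15)*14=28 best=28 *, l++
l=2 r=15: min(10,15)*13=130 best=130 *, l++
l=3 r=15: min(2,15)*12=24 best=130, l++
l=4 r=15: min(5,15)*11=55 best=130, l++
l=5 r=15: min(3,15)*10=30 best=130, l++
l=6 r=15: min(5,15)*9=45 best=130, l++
l=7 r=15: min(14,15)*8=112 best=130, l++
l=8 r=15: min(18,15)*7=105 best=130, r--
l=8 r=14: min(18,19)*6=108 best=130, l++
l=9 r=14: min(2,19)*5=10 best=130, l++
l=10 r=14: min(2,19)*4=8 best=130, l++
l=11 r=14: min(6,19)*3=18 best=130, l++
l=12 r=14: min(19,19)*2=38 best=130, r--
l=12 r=13: min(19,2)*1=2 best=130, r--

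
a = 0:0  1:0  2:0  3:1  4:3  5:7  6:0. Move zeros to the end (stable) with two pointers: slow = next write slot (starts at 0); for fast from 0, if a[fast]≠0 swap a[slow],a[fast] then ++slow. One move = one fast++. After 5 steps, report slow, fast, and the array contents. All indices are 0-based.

(s=0,f=0) a[fast]=0 → fast++
(s=0,f=1) a[fast]=0 → fast++
(s=0,f=2) a[fast]=0 → fast++
(s=0,f=3) a[fast]=1≠0 swap→a[0]=1 → slow++,fast++
(s=1,f=4) a[fast]=3≠0 swap→a[1]=3 → slow++,fast++

slow=2, fast=5, a=[1, 3, 0, 0, 0, 7, 0]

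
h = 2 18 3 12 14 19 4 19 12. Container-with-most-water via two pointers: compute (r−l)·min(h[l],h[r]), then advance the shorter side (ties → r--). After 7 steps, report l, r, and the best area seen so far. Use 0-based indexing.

l=5, r=6, best area=108

[0,8] min(2,12)*8=16 best=16 * → l++
[1,8] min(18,12)*7=84 best=84 * → r--
[1,7] min(18,19)*6=108 best=108 * → l++
[2,7] min(3,19)*5=15 best=108 → l++
[3,7] min(12,19)*4=48 best=108 → l++
[4,7] min(14,19)*3=42 best=108 → l++
[5,7] min(19,19)*2=38 best=108 → r--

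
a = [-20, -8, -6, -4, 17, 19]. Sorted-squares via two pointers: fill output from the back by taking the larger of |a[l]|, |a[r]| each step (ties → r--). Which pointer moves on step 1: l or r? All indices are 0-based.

l

l=0 r=5: |-20|>|19| out[5]=400, l++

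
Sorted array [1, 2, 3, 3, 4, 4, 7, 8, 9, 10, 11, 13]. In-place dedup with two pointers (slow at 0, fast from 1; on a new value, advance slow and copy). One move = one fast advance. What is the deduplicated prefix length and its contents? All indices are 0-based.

length 10; prefix = [1, 2, 3, 4, 7, 8, 9, 10, 11, 13]

(s=0,f=1) a[fast]=2≠a[slow]=1 write a[1]=2 → slow++,fast++
(s=1,f=2) a[fast]=3≠a[slow]=2 write a[2]=3 → slow++,fast++
(s=2,f=3) a[fast]=3=a[slow] dup → fast++
(s=2,f=4) a[fast]=4≠a[slow]=3 write a[3]=4 → slow++,fast++
(s=3,f=5) a[fast]=4=a[slow] dup → fast++
(s=3,f=6) a[fast]=7≠a[slow]=4 write a[4]=7 → slow++,fast++
(s=4,f=7) a[fast]=8≠a[slow]=7 write a[5]=8 → slow++,fast++
(s=5,f=8) a[fast]=9≠a[slow]=8 write a[6]=9 → slow++,fast++
(s=6,f=9) a[fast]=10≠a[slow]=9 write a[7]=10 → slow++,fast++
(s=7,f=10) a[fast]=11≠a[slow]=10 write a[8]=11 → slow++,fast++
(s=8,f=11) a[fast]=13≠a[slow]=11 write a[9]=13 → slow++,fast++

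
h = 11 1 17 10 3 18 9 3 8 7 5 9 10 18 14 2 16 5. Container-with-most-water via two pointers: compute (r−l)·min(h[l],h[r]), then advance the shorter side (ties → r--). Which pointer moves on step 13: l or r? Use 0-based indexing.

r

l=0 r=17: min(11,5)*17=85 best=85 *, r--
l=0 r=16: min(11,16)*16=176 best=176 *, l++
l=1 r=16: min(1,16)*15=15 best=176, l++
l=2 r=16: min(17,16)*14=224 best=224 *, r--
l=2 r=15: min(17,2)*13=26 best=224, r--
l=2 r=14: min(17,14)*12=168 best=224, r--
l=2 r=13: min(17,18)*11=187 best=224, l++
l=3 r=13: min(10,18)*10=100 best=224, l++
l=4 r=13: min(3,18)*9=27 best=224, l++
l=5 r=13: min(18,18)*8=144 best=224, r--
l=5 r=12: min(18,10)*7=70 best=224, r--
l=5 r=11: min(18,9)*6=54 best=224, r--
l=5 r=10: min(18,5)*5=25 best=224, r--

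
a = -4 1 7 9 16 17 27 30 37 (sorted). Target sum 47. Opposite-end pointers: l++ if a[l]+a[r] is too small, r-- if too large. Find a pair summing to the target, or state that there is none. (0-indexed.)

(17, 30)

l=0 r=8: -4+37=33 <47, l++
l=1 r=8: 1+37=38 <47, l++
l=2 r=8: 7+37=44 <47, l++
l=3 r=8: 9+37=46 <47, l++
l=4 r=8: 16+37=53 >47, r--
l=4 r=7: 16+30=46 <47, l++
l=5 r=7: 17+30=47, found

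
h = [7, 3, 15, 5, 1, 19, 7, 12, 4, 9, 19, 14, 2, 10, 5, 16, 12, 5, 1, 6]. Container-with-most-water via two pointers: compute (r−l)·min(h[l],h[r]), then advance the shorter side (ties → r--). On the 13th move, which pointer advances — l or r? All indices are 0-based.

l=0 r=19: min(7,6)*19=114 best=114 *, r--
l=0 r=18: min(7,1)*18=18 best=114, r--
l=0 r=17: min(7,5)*17=85 best=114, r--
l=0 r=16: min(7,12)*16=112 best=114, l++
l=1 r=16: min(3,12)*15=45 best=114, l++
l=2 r=16: min(15,12)*14=168 best=168 *, r--
l=2 r=15: min(15,16)*13=195 best=195 *, l++
l=3 r=15: min(5,16)*12=60 best=195, l++
l=4 r=15: min(1,16)*11=11 best=195, l++
l=5 r=15: min(19,16)*10=160 best=195, r--
l=5 r=14: min(19,5)*9=45 best=195, r--
l=5 r=13: min(19,10)*8=80 best=195, r--
l=5 r=12: min(19,2)*7=14 best=195, r--

r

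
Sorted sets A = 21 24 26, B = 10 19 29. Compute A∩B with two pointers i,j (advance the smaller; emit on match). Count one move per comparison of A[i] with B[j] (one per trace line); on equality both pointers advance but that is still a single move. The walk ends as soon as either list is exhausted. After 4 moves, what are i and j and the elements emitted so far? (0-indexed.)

i=2, j=2, emitted=[]

[i=0,j=0] 21>10 → j++
[i=0,j=1] 21>19 → j++
[i=0,j=2] 21<29 → i++
[i=1,j=2] 24<29 → i++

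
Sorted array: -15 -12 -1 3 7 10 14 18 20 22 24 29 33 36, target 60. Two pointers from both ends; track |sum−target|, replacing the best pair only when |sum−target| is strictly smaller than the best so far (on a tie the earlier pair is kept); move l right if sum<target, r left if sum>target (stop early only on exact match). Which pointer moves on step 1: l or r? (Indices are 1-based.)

[1,14] -15+36=21 d=39 * → l++

l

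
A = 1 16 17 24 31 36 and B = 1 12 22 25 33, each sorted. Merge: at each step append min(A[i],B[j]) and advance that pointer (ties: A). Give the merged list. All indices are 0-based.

i=0 j=0: A[i]=1<=B[j]=1 take 1, i++
i=1 j=0: A[i]=16>B[j]=1 take 1, j++
i=1 j=1: A[i]=16>B[j]=12 take 12, j++
i=1 j=2: A[i]=16<=B[j]=22 take 16, i++
i=2 j=2: A[i]=17<=B[j]=22 take 17, i++
i=3 j=2: A[i]=24>B[j]=22 take 22, j++
i=3 j=3: A[i]=24<=B[j]=25 take 24, i++
i=4 j=3: A[i]=31>B[j]=25 take 25, j++
i=4 j=4: A[i]=31<=B[j]=33 take 31, i++
i=5 j=4: A[i]=36>B[j]=33 take 33, j++
i=5 j=5: B done, take A[i]=36, i++

[1, 1, 12, 16, 17, 22, 24, 25, 31, 33, 36]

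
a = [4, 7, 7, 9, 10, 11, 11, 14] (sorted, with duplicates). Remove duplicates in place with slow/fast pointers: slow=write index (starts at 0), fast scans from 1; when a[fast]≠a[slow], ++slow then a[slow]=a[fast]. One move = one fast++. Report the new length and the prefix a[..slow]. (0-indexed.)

length 6; prefix = [4, 7, 9, 10, 11, 14]

slow=0 fast=1: a[fast]=7≠a[slow]=4 write a[1]=7, slow++,fast++
slow=1 fast=2: a[fast]=7=a[slow] dup, fast++
slow=1 fast=3: a[fast]=9≠a[slow]=7 write a[2]=9, slow++,fast++
slow=2 fast=4: a[fast]=10≠a[slow]=9 write a[3]=10, slow++,fast++
slow=3 fast=5: a[fast]=11≠a[slow]=10 write a[4]=11, slow++,fast++
slow=4 fast=6: a[fast]=11=a[slow] dup, fast++
slow=4 fast=7: a[fast]=14≠a[slow]=11 write a[5]=14, slow++,fast++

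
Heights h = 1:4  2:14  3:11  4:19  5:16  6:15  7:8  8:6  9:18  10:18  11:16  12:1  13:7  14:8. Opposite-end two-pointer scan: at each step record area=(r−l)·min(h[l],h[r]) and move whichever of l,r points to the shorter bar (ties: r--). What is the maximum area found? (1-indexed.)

max area = 126

l=1 r=14: min(4,8)*13=52 best=52 *, l++
l=2 r=14: min(14,8)*12=96 best=96 *, r--
l=2 r=13: min(14,7)*11=77 best=96, r--
l=2 r=12: min(14,1)*10=10 best=96, r--
l=2 r=11: min(14,16)*9=126 best=126 *, l++
l=3 r=11: min(11,16)*8=88 best=126, l++
l=4 r=11: min(19,16)*7=112 best=126, r--
l=4 r=10: min(19,18)*6=108 best=126, r--
l=4 r=9: min(19,18)*5=90 best=126, r--
l=4 r=8: min(19,6)*4=24 best=126, r--
l=4 r=7: min(19,8)*3=24 best=126, r--
l=4 r=6: min(19,15)*2=30 best=126, r--
l=4 r=5: min(19,16)*1=16 best=126, r--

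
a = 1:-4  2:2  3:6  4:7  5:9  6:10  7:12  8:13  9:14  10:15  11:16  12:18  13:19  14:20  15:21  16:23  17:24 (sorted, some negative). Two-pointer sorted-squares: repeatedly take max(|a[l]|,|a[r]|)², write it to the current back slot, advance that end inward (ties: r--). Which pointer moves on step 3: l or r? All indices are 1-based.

l=1 r=17: |-4|<=|24| out[17]=576, r--
l=1 r=16: |-4|<=|23| out[16]=529, r--
l=1 r=15: |-4|<=|21| out[15]=441, r--

r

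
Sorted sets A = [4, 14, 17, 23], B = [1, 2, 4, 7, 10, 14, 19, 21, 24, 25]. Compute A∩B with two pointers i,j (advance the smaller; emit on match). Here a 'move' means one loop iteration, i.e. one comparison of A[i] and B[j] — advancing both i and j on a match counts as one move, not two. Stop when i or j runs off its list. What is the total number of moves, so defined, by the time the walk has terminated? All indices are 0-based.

10 moves

i=0 j=0: 4>1, j++
i=0 j=1: 4>2, j++
i=0 j=2: 4==4 emit, i++,j++
i=1 j=3: 14>7, j++
i=1 j=4: 14>10, j++
i=1 j=5: 14==14 emit, i++,j++
i=2 j=6: 17<19, i++
i=3 j=6: 23>19, j++
i=3 j=7: 23>21, j++
i=3 j=8: 23<24, i++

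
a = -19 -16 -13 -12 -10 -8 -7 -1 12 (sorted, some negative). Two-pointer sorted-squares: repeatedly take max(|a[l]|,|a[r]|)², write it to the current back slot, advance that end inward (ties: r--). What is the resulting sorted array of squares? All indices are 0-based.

[0,8] |-19|>|12| out[8]=361 → l++
[1,8] |-16|>|12| out[7]=256 → l++
[2,8] |-13|>|12| out[6]=169 → l++
[3,8] |-12|<=|12| out[5]=144 → r--
[3,7] |-12|>|-1| out[4]=144 → l++
[4,7] |-10|>|-1| out[3]=100 → l++
[5,7] |-8|>|-1| out[2]=64 → l++
[6,7] |-7|>|-1| out[1]=49 → l++
[7,7] |-1|<=|-1| out[0]=1 → r--

[1, 49, 64, 100, 144, 144, 169, 256, 361]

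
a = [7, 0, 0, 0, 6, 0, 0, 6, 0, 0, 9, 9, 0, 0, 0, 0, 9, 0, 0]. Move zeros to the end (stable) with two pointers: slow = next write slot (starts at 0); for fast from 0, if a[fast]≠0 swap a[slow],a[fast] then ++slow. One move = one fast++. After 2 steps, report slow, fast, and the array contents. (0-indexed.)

slow=0 fast=0: a[fast]=7≠0 swap→a[0]=7, slow++,fast++
slow=1 fast=1: a[fast]=0, fast++

slow=1, fast=2, a=[7, 0, 0, 0, 6, 0, 0, 6, 0, 0, 9, 9, 0, 0, 0, 0, 9, 0, 0]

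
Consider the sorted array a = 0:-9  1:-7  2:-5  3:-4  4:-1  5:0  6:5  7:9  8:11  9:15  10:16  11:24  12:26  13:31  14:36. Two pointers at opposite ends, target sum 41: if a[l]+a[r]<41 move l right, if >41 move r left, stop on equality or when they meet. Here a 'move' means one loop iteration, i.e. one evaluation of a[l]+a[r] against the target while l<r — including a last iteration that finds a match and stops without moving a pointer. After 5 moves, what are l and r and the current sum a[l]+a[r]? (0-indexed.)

l=5, r=14, sum=36

l=0 r=14: -9+36=27 <41, l++
l=1 r=14: -7+36=29 <41, l++
l=2 r=14: -5+36=31 <41, l++
l=3 r=14: -4+36=32 <41, l++
l=4 r=14: -1+36=35 <41, l++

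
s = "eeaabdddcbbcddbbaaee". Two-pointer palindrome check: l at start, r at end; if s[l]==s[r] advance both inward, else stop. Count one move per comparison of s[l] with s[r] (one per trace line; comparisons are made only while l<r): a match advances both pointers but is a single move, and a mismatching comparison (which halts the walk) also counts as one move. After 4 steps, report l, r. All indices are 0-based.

l=0 r=19: 'e'=='e', l++,r--
l=1 r=18: 'e'=='e', l++,r--
l=2 r=17: 'a'=='a', l++,r--
l=3 r=16: 'a'=='a', l++,r--

l=4, r=15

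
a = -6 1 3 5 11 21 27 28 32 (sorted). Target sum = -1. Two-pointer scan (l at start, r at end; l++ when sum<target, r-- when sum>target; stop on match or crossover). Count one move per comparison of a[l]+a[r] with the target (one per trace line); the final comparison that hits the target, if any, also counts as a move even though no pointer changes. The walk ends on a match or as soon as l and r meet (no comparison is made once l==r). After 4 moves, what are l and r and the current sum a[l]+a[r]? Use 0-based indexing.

[0,8] -6+32=26 >-1 → r--
[0,7] -6+28=22 >-1 → r--
[0,6] -6+27=21 >-1 → r--
[0,5] -6+21=15 >-1 → r--

l=0, r=4, sum=5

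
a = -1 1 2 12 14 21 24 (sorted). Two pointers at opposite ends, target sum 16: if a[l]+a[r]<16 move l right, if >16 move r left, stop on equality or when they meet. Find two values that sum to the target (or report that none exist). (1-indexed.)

l=1 r=7: -1+24=23 >16, r--
l=1 r=6: -1+21=20 >16, r--
l=1 r=5: -1+14=13 <16, l++
l=2 r=5: 1+14=15 <16, l++
l=3 r=5: 2+14=16, found

(2, 14)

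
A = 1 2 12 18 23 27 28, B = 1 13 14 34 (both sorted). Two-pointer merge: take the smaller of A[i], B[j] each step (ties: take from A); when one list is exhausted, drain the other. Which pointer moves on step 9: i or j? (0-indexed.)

[i=0,j=0] A[i]=1<=B[j]=1 take 1 → i++
[i=1,j=0] A[i]=2>B[j]=1 take 1 → j++
[i=1,j=1] A[i]=2<=B[j]=13 take 2 → i++
[i=2,j=1] A[i]=12<=B[j]=13 take 12 → i++
[i=3,j=1] A[i]=18>B[j]=13 take 13 → j++
[i=3,j=2] A[i]=18>B[j]=14 take 14 → j++
[i=3,j=3] A[i]=18<=B[j]=34 take 18 → i++
[i=4,j=3] A[i]=23<=B[j]=34 take 23 → i++
[i=5,j=3] A[i]=27<=B[j]=34 take 27 → i++

i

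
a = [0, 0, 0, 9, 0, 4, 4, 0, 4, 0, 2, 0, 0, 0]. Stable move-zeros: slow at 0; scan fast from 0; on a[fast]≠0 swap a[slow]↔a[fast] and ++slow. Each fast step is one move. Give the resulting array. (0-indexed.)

slow=0 fast=0: a[fast]=0, fast++
slow=0 fast=1: a[fast]=0, fast++
slow=0 fast=2: a[fast]=0, fast++
slow=0 fast=3: a[fast]=9≠0 swap→a[0]=9, slow++,fast++
slow=1 fast=4: a[fast]=0, fast++
slow=1 fast=5: a[fast]=4≠0 swap→a[1]=4, slow++,fast++
slow=2 fast=6: a[fast]=4≠0 swap→a[2]=4, slow++,fast++
slow=3 fast=7: a[fast]=0, fast++
slow=3 fast=8: a[fast]=4≠0 swap→a[3]=4, slow++,fast++
slow=4 fast=9: a[fast]=0, fast++
slow=4 fast=10: a[fast]=2≠0 swap→a[4]=2, slow++,fast++
slow=5 fast=11: a[fast]=0, fast++
slow=5 fast=12: a[fast]=0, fast++
slow=5 fast=13: a[fast]=0, fast++

[9, 4, 4, 4, 2, 0, 0, 0, 0, 0, 0, 0, 0, 0]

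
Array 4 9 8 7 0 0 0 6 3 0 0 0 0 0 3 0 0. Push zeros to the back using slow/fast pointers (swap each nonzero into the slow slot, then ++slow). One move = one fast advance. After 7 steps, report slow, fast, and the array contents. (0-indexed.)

slow=4, fast=7, a=[4, 9, 8, 7, 0, 0, 0, 6, 3, 0, 0, 0, 0, 0, 3, 0, 0]

slow=0 fast=0: a[fast]=4≠0 swap→a[0]=4, slow++,fast++
slow=1 fast=1: a[fast]=9≠0 swap→a[1]=9, slow++,fast++
slow=2 fast=2: a[fast]=8≠0 swap→a[2]=8, slow++,fast++
slow=3 fast=3: a[fast]=7≠0 swap→a[3]=7, slow++,fast++
slow=4 fast=4: a[fast]=0, fast++
slow=4 fast=5: a[fast]=0, fast++
slow=4 fast=6: a[fast]=0, fast++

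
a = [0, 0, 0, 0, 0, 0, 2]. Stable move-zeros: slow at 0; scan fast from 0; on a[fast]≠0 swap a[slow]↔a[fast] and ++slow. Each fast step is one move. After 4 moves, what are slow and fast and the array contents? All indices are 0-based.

(s=0,f=0) a[fast]=0 → fast++
(s=0,f=1) a[fast]=0 → fast++
(s=0,f=2) a[fast]=0 → fast++
(s=0,f=3) a[fast]=0 → fast++

slow=0, fast=4, a=[0, 0, 0, 0, 0, 0, 2]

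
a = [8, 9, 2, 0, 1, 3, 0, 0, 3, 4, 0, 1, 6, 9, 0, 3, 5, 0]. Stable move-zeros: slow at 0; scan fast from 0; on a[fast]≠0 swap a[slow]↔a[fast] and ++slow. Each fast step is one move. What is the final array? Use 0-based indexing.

(s=0,f=0) a[fast]=8≠0 swap→a[0]=8 → slow++,fast++
(s=1,f=1) a[fast]=9≠0 swap→a[1]=9 → slow++,fast++
(s=2,f=2) a[fast]=2≠0 swap→a[2]=2 → slow++,fast++
(s=3,f=3) a[fast]=0 → fast++
(s=3,f=4) a[fast]=1≠0 swap→a[3]=1 → slow++,fast++
(s=4,f=5) a[fast]=3≠0 swap→a[4]=3 → slow++,fast++
(s=5,f=6) a[fast]=0 → fast++
(s=5,f=7) a[fast]=0 → fast++
(s=5,f=8) a[fast]=3≠0 swap→a[5]=3 → slow++,fast++
(s=6,f=9) a[fast]=4≠0 swap→a[6]=4 → slow++,fast++
(s=7,f=10) a[fast]=0 → fast++
(s=7,f=11) a[fast]=1≠0 swap→a[7]=1 → slow++,fast++
(s=8,f=12) a[fast]=6≠0 swap→a[8]=6 → slow++,fast++
(s=9,f=13) a[fast]=9≠0 swap→a[9]=9 → slow++,fast++
(s=10,f=14) a[fast]=0 → fast++
(s=10,f=15) a[fast]=3≠0 swap→a[10]=3 → slow++,fast++
(s=11,f=16) a[fast]=5≠0 swap→a[11]=5 → slow++,fast++
(s=12,f=17) a[fast]=0 → fast++

[8, 9, 2, 1, 3, 3, 4, 1, 6, 9, 3, 5, 0, 0, 0, 0, 0, 0]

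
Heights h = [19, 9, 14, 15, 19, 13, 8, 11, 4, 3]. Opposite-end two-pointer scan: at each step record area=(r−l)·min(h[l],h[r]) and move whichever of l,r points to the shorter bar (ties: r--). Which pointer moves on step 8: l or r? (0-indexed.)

l=0 r=9: min(19,3)*9=27 best=27 *, r--
l=0 r=8: min(19,4)*8=32 best=32 *, r--
l=0 r=7: min(19,11)*7=77 best=77 *, r--
l=0 r=6: min(19,8)*6=48 best=77, r--
l=0 r=5: min(19,13)*5=65 best=77, r--
l=0 r=4: min(19,19)*4=76 best=77, r--
l=0 r=3: min(19,15)*3=45 best=77, r--
l=0 r=2: min(19,14)*2=28 best=77, r--

r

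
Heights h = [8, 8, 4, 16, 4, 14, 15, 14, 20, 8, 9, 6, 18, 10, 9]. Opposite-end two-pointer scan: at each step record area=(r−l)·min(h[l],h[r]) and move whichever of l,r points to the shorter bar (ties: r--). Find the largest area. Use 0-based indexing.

max area = 144

l=0 r=14: min(8,9)*14=112 best=112 *, l++
l=1 r=14: min(8,9)*13=104 best=112, l++
l=2 r=14: min(4,9)*12=48 best=112, l++
l=3 r=14: min(16,9)*11=99 best=112, r--
l=3 r=13: min(16,10)*10=100 best=112, r--
l=3 r=12: min(16,18)*9=144 best=144 *, l++
l=4 r=12: min(4,18)*8=32 best=144, l++
l=5 r=12: min(14,18)*7=98 best=144, l++
l=6 r=12: min(15,18)*6=90 best=144, l++
l=7 r=12: min(14,18)*5=70 best=144, l++
l=8 r=12: min(20,18)*4=72 best=144, r--
l=8 r=11: min(20,6)*3=18 best=144, r--
l=8 r=10: min(20,9)*2=18 best=144, r--
l=8 r=9: min(20,8)*1=8 best=144, r--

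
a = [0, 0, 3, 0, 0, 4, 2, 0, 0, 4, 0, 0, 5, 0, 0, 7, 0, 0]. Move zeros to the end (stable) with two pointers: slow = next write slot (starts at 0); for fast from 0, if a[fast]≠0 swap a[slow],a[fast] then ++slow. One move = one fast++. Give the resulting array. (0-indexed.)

[3, 4, 2, 4, 5, 7, 0, 0, 0, 0, 0, 0, 0, 0, 0, 0, 0, 0]

slow=0 fast=0: a[fast]=0, fast++
slow=0 fast=1: a[fast]=0, fast++
slow=0 fast=2: a[fast]=3≠0 swap→a[0]=3, slow++,fast++
slow=1 fast=3: a[fast]=0, fast++
slow=1 fast=4: a[fast]=0, fast++
slow=1 fast=5: a[fast]=4≠0 swap→a[1]=4, slow++,fast++
slow=2 fast=6: a[fast]=2≠0 swap→a[2]=2, slow++,fast++
slow=3 fast=7: a[fast]=0, fast++
slow=3 fast=8: a[fast]=0, fast++
slow=3 fast=9: a[fast]=4≠0 swap→a[3]=4, slow++,fast++
slow=4 fast=10: a[fast]=0, fast++
slow=4 fast=11: a[fast]=0, fast++
slow=4 fast=12: a[fast]=5≠0 swap→a[4]=5, slow++,fast++
slow=5 fast=13: a[fast]=0, fast++
slow=5 fast=14: a[fast]=0, fast++
slow=5 fast=15: a[fast]=7≠0 swap→a[5]=7, slow++,fast++
slow=6 fast=16: a[fast]=0, fast++
slow=6 fast=17: a[fast]=0, fast++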